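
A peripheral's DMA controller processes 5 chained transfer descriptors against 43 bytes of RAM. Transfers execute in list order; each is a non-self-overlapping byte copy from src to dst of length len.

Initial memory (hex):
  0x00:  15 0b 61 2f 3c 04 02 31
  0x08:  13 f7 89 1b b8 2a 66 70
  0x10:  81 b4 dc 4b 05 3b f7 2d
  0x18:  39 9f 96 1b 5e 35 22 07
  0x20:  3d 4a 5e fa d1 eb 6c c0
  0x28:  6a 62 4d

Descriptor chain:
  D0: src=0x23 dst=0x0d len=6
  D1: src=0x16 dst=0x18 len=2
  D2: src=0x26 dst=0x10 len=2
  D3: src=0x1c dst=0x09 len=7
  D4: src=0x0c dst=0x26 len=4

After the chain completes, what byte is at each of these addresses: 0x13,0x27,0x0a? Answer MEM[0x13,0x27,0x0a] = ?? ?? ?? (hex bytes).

  after D0: wrote 6B at 0x0d = fad1eb6cc06a
  after D1: wrote 2B at 0x18 = f72d
  after D2: wrote 2B at 0x10 = 6cc0
  after D3: wrote 7B at 0x09 = 5e3522073d4a5e
  after D4: wrote 4B at 0x26 = 073d4a5e
query mem[0x13]=0x4b, mem[0x27]=0x3d, mem[0x0a]=0x35

MEM[0x13,0x27,0x0a] = 4b 3d 35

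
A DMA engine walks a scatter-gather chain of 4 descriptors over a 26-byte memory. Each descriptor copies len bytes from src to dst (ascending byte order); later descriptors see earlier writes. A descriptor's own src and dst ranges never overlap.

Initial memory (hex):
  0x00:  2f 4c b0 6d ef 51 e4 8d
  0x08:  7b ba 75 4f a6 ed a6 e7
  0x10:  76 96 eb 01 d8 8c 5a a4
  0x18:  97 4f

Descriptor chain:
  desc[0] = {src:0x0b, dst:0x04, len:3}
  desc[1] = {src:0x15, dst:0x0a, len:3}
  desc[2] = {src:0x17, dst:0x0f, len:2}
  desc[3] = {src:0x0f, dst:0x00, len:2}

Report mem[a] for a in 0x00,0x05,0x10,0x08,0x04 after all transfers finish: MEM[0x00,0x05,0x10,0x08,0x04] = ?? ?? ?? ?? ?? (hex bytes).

  after D0: wrote 3B at 0x04 = 4fa6ed
  after D1: wrote 3B at 0x0a = 8c5aa4
  after D2: wrote 2B at 0x0f = a497
  after D3: wrote 2B at 0x00 = a497
query mem[0x00]=0xa4, mem[0x05]=0xa6, mem[0x10]=0x97, mem[0x08]=0x7b, mem[0x04]=0x4f

MEM[0x00,0x05,0x10,0x08,0x04] = a4 a6 97 7b 4f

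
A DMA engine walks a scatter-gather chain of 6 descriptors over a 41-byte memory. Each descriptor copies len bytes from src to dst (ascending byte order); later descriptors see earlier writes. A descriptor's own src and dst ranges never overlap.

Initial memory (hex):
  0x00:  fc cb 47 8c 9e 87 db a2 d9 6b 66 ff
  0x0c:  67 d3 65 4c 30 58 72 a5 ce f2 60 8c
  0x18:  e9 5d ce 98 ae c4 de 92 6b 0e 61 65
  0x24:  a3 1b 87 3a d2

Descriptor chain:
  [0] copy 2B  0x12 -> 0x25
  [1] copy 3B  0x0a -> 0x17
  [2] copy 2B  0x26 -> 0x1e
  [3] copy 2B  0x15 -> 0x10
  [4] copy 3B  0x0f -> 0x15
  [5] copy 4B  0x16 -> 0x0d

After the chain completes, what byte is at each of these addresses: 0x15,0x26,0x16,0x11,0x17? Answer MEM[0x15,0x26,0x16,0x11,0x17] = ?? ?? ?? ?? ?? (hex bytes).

  after D0: wrote 2B at 0x25 = 72a5
  after D1: wrote 3B at 0x17 = 66ff67
  after D2: wrote 2B at 0x1e = a53a
  after D3: wrote 2B at 0x10 = f260
  after D4: wrote 3B at 0x15 = 4cf260
  after D5: wrote 4B at 0x0d = f260ff67
query mem[0x15]=0x4c, mem[0x26]=0xa5, mem[0x16]=0xf2, mem[0x11]=0x60, mem[0x17]=0x60

MEM[0x15,0x26,0x16,0x11,0x17] = 4c a5 f2 60 60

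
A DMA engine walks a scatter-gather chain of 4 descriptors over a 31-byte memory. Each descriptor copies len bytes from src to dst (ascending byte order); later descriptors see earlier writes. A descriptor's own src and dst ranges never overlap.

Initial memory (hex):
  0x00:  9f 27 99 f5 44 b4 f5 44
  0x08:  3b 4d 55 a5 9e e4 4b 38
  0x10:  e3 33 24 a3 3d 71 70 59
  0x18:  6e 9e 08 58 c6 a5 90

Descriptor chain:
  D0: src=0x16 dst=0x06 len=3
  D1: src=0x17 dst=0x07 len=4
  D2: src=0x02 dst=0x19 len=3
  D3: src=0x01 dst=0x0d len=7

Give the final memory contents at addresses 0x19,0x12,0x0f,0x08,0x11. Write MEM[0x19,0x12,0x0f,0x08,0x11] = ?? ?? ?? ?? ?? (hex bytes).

MEM[0x19,0x12,0x0f,0x08,0x11] = 99 70 f5 6e b4

[0] 0x16->0x06 len=3 : 70 59 6e
[1] 0x17->0x07 len=4 : 59 6e 9e 08
[2] 0x02->0x19 len=3 : 99 f5 44
[3] 0x01->0x0d len=7 : 27 99 f5 44 b4 70 59
query mem[0x19]=0x99, mem[0x12]=0x70, mem[0x0f]=0xf5, mem[0x08]=0x6e, mem[0x11]=0xb4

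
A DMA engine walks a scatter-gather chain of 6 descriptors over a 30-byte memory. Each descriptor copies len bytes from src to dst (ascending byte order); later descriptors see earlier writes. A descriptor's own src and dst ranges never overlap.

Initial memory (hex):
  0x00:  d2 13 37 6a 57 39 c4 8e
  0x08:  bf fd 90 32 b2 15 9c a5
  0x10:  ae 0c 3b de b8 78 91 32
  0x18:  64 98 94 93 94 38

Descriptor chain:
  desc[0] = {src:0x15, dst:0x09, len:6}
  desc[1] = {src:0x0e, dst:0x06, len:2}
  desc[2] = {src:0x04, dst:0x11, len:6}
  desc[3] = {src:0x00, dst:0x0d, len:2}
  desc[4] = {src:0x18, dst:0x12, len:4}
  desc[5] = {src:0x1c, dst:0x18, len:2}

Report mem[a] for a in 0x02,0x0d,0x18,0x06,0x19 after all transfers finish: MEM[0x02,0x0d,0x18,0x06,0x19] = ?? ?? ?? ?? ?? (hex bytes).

MEM[0x02,0x0d,0x18,0x06,0x19] = 37 d2 94 94 38

  after D0: wrote 6B at 0x09 = 789132649894
  after D1: wrote 2B at 0x06 = 94a5
  after D2: wrote 6B at 0x11 = 573994a5bf78
  after D3: wrote 2B at 0x0d = d213
  after D4: wrote 4B at 0x12 = 64989493
  after D5: wrote 2B at 0x18 = 9438
query mem[0x02]=0x37, mem[0x0d]=0xd2, mem[0x18]=0x94, mem[0x06]=0x94, mem[0x19]=0x38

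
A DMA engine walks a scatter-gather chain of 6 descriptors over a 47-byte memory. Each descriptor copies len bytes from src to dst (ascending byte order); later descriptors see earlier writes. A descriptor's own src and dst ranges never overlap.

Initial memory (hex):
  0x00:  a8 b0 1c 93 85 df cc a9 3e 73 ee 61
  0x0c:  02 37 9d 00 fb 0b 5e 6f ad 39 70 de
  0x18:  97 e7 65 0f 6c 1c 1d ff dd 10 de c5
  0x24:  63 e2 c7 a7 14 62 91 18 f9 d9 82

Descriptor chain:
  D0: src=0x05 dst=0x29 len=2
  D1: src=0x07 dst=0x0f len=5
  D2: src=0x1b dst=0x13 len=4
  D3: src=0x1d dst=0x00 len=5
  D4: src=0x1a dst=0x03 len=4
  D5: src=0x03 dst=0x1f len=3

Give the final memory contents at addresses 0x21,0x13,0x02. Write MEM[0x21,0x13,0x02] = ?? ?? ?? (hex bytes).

MEM[0x21,0x13,0x02] = 6c 0f ff

#0 dst[0x29+2] := {0xdf,0xcc}
#1 dst[0x0f+5] := {0xa9,0x3e,0x73,0xee,0x61}
#2 dst[0x13+4] := {0x0f,0x6c,0x1c,0x1d}
#3 dst[0x00+5] := {0x1c,0x1d,0xff,0xdd,0x10}
#4 dst[0x03+4] := {0x65,0x0f,0x6c,0x1c}
#5 dst[0x1f+3] := {0x65,0x0f,0x6c}
query mem[0x21]=0x6c, mem[0x13]=0x0f, mem[0x02]=0xff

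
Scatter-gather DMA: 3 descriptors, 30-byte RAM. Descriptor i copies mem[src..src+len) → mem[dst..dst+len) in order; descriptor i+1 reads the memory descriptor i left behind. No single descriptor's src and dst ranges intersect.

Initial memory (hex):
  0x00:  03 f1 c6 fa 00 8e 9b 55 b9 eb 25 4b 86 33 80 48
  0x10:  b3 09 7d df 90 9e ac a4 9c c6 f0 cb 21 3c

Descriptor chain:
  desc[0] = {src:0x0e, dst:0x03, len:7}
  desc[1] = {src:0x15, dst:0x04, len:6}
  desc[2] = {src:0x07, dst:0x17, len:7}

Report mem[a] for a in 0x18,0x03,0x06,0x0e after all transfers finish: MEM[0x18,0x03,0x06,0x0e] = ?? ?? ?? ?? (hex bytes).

MEM[0x18,0x03,0x06,0x0e] = c6 80 a4 80

#0 dst[0x03+7] := {0x80,0x48,0xb3,0x09,0x7d,0xdf,0x90}
#1 dst[0x04+6] := {0x9e,0xac,0xa4,0x9c,0xc6,0xf0}
#2 dst[0x17+7] := {0x9c,0xc6,0xf0,0x25,0x4b,0x86,0x33}
query mem[0x18]=0xc6, mem[0x03]=0x80, mem[0x06]=0xa4, mem[0x0e]=0x80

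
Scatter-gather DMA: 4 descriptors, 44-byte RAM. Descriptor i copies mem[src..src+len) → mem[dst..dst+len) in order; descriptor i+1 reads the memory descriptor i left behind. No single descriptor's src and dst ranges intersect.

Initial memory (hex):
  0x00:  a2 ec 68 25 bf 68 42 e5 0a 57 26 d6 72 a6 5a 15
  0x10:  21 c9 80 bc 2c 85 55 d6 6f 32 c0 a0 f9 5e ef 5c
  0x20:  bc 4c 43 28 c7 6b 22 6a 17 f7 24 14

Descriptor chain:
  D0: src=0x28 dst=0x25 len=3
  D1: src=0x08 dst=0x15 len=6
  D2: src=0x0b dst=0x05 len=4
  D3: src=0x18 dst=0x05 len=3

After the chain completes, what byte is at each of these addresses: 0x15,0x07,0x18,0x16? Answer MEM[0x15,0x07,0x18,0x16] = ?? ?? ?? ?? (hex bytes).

MEM[0x15,0x07,0x18,0x16] = 0a a6 d6 57

[0] 0x28->0x25 len=3 : 17 f7 24
[1] 0x08->0x15 len=6 : 0a 57 26 d6 72 a6
[2] 0x0b->0x05 len=4 : d6 72 a6 5a
[3] 0x18->0x05 len=3 : d6 72 a6
query mem[0x15]=0x0a, mem[0x07]=0xa6, mem[0x18]=0xd6, mem[0x16]=0x57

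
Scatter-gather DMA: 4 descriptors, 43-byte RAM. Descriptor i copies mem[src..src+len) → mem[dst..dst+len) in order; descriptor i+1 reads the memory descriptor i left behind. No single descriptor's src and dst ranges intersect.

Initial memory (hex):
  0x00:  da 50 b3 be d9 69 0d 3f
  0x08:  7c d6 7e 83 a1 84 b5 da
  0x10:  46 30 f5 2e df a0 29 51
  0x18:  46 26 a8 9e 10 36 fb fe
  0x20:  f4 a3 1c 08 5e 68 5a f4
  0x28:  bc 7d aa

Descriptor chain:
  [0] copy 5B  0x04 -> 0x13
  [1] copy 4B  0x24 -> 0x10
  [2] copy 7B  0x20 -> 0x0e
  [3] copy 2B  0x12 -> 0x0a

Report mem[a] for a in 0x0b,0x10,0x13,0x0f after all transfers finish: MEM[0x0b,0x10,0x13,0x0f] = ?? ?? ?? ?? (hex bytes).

  after D0: wrote 5B at 0x13 = d9690d3f7c
  after D1: wrote 4B at 0x10 = 5e685af4
  after D2: wrote 7B at 0x0e = f4a31c085e685a
  after D3: wrote 2B at 0x0a = 5e68
query mem[0x0b]=0x68, mem[0x10]=0x1c, mem[0x13]=0x68, mem[0x0f]=0xa3

MEM[0x0b,0x10,0x13,0x0f] = 68 1c 68 a3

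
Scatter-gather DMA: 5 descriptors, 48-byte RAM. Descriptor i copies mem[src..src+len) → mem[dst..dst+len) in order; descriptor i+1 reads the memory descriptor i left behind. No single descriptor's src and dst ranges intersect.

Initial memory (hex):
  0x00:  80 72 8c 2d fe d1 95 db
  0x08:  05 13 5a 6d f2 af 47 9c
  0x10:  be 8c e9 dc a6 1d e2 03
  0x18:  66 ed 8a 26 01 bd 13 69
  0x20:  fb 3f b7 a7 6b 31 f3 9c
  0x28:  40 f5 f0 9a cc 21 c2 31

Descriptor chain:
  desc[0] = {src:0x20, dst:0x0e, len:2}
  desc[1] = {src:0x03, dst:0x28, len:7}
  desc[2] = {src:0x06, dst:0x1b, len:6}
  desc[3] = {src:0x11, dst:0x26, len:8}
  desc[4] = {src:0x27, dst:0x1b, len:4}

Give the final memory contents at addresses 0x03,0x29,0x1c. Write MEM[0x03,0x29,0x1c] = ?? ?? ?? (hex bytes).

MEM[0x03,0x29,0x1c] = 2d a6 dc

[0] 0x20->0x0e len=2 : fb 3f
[1] 0x03->0x28 len=7 : 2d fe d1 95 db 05 13
[2] 0x06->0x1b len=6 : 95 db 05 13 5a 6d
[3] 0x11->0x26 len=8 : 8c e9 dc a6 1d e2 03 66
[4] 0x27->0x1b len=4 : e9 dc a6 1d
query mem[0x03]=0x2d, mem[0x29]=0xa6, mem[0x1c]=0xdc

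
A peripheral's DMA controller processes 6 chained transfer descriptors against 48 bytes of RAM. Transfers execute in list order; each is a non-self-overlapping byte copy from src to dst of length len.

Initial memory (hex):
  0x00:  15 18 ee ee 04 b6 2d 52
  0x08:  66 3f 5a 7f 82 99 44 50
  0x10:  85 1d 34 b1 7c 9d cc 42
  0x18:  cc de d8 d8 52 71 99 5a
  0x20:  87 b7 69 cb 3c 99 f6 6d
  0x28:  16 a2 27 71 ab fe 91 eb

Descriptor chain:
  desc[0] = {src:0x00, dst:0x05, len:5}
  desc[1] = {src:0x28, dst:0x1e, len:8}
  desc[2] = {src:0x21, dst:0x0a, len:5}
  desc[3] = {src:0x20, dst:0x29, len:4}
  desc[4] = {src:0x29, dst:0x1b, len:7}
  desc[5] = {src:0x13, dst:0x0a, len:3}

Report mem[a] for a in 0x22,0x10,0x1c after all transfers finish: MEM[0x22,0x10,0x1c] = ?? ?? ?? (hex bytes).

#0 dst[0x05+5] := {0x15,0x18,0xee,0xee,0x04}
#1 dst[0x1e+8] := {0x16,0xa2,0x27,0x71,0xab,0xfe,0x91,0xeb}
#2 dst[0x0a+5] := {0x71,0xab,0xfe,0x91,0xeb}
#3 dst[0x29+4] := {0x27,0x71,0xab,0xfe}
#4 dst[0x1b+7] := {0x27,0x71,0xab,0xfe,0xfe,0x91,0xeb}
#5 dst[0x0a+3] := {0xb1,0x7c,0x9d}
query mem[0x22]=0xab, mem[0x10]=0x85, mem[0x1c]=0x71

MEM[0x22,0x10,0x1c] = ab 85 71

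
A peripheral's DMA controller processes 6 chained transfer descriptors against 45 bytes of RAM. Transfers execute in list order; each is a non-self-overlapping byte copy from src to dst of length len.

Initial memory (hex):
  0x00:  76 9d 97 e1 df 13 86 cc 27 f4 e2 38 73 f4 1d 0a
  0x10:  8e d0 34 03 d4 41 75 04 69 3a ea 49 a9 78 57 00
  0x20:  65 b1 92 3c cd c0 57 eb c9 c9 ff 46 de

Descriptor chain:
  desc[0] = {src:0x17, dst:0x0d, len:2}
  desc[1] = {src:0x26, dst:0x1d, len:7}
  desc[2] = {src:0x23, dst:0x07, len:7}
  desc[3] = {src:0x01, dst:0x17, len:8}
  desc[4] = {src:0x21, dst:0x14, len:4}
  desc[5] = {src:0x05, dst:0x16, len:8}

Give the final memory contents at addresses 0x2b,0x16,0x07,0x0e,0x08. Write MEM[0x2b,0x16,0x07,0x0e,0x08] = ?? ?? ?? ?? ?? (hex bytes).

MEM[0x2b,0x16,0x07,0x0e,0x08] = 46 13 de 69 cd

  after D0: wrote 2B at 0x0d = 0469
  after D1: wrote 7B at 0x1d = 57ebc9c9ff46de
  after D2: wrote 7B at 0x07 = decdc057ebc9c9
  after D3: wrote 8B at 0x17 = 9d97e1df1386decd
  after D4: wrote 4B at 0x14 = ff46decd
  after D5: wrote 8B at 0x16 = 1386decdc057ebc9
query mem[0x2b]=0x46, mem[0x16]=0x13, mem[0x07]=0xde, mem[0x0e]=0x69, mem[0x08]=0xcd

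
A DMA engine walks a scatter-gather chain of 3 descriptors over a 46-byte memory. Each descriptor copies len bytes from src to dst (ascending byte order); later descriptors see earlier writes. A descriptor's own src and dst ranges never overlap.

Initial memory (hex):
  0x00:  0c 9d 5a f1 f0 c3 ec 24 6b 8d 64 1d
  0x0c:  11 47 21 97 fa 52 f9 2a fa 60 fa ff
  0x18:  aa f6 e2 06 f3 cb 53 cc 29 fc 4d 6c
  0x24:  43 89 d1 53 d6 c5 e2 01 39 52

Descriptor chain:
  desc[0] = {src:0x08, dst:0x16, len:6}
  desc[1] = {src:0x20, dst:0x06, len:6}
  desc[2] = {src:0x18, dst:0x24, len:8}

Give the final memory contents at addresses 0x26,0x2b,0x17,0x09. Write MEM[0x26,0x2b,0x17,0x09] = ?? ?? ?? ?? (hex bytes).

[0] 0x08->0x16 len=6 : 6b 8d 64 1d 11 47
[1] 0x20->0x06 len=6 : 29 fc 4d 6c 43 89
[2] 0x18->0x24 len=8 : 64 1d 11 47 f3 cb 53 cc
query mem[0x26]=0x11, mem[0x2b]=0xcc, mem[0x17]=0x8d, mem[0x09]=0x6c

MEM[0x26,0x2b,0x17,0x09] = 11 cc 8d 6c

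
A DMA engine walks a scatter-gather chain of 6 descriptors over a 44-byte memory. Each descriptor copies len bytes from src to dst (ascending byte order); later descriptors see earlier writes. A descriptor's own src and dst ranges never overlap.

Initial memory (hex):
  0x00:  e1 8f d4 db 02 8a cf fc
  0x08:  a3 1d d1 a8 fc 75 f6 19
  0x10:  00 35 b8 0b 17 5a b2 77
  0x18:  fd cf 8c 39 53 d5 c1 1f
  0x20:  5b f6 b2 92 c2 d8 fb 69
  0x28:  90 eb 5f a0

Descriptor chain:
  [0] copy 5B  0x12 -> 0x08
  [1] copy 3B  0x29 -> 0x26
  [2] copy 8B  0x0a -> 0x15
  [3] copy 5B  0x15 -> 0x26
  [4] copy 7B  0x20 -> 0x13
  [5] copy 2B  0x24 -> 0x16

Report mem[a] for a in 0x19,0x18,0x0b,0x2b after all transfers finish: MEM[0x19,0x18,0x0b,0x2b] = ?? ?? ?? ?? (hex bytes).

MEM[0x19,0x18,0x0b,0x2b] = 17 d8 5a a0

  after D0: wrote 5B at 0x08 = b80b175ab2
  after D1: wrote 3B at 0x26 = eb5fa0
  after D2: wrote 8B at 0x15 = 175ab275f6190035
  after D3: wrote 5B at 0x26 = 175ab275f6
  after D4: wrote 7B at 0x13 = 5bf6b292c2d817
  after D5: wrote 2B at 0x16 = c2d8
query mem[0x19]=0x17, mem[0x18]=0xd8, mem[0x0b]=0x5a, mem[0x2b]=0xa0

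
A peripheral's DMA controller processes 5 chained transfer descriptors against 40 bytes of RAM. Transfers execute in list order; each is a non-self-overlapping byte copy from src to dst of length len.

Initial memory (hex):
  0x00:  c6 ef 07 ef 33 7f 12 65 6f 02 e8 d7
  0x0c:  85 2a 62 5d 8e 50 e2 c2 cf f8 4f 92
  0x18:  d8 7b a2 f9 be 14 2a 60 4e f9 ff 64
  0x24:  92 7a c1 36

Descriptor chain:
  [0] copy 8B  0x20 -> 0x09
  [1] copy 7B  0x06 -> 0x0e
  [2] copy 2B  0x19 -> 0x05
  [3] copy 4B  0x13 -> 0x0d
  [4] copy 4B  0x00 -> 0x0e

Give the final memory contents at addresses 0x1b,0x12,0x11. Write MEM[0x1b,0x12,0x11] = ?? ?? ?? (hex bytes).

MEM[0x1b,0x12,0x11] = f9 f9 ef

[0] 0x20->0x09 len=8 : 4e f9 ff 64 92 7a c1 36
[1] 0x06->0x0e len=7 : 12 65 6f 4e f9 ff 64
[2] 0x19->0x05 len=2 : 7b a2
[3] 0x13->0x0d len=4 : ff 64 f8 4f
[4] 0x00->0x0e len=4 : c6 ef 07 ef
query mem[0x1b]=0xf9, mem[0x12]=0xf9, mem[0x11]=0xef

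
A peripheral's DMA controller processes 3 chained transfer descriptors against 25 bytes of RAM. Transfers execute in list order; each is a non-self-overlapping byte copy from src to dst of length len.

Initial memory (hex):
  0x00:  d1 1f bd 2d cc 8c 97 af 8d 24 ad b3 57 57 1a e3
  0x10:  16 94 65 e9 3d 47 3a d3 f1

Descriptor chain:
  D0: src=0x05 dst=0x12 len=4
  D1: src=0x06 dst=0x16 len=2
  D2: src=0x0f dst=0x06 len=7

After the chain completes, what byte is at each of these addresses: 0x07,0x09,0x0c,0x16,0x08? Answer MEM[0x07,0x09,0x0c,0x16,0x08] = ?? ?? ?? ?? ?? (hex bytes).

MEM[0x07,0x09,0x0c,0x16,0x08] = 16 8c 8d 97 94

D0: mem[0x12..0x15] <- [8c 97 af 8d]
D1: mem[0x16..0x17] <- [97 af]
D2: mem[0x06..0x0c] <- [e3 16 94 8c 97 af 8d]
query mem[0x07]=0x16, mem[0x09]=0x8c, mem[0x0c]=0x8d, mem[0x16]=0x97, mem[0x08]=0x94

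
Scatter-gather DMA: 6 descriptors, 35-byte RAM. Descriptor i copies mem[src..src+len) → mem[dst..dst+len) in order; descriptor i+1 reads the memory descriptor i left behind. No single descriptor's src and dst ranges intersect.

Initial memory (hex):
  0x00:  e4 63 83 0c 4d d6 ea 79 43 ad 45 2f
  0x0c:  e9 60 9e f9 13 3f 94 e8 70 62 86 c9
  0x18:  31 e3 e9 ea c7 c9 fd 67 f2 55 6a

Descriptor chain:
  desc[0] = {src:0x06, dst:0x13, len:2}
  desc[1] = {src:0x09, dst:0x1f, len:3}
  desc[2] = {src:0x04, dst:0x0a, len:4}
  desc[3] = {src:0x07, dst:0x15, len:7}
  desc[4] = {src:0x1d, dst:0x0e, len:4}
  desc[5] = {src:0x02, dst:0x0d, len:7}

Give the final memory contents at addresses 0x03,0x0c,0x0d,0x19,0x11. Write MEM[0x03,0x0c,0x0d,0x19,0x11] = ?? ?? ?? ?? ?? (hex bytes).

MEM[0x03,0x0c,0x0d,0x19,0x11] = 0c ea 83 d6 ea

  after D0: wrote 2B at 0x13 = ea79
  after D1: wrote 3B at 0x1f = ad452f
  after D2: wrote 4B at 0x0a = 4dd6ea79
  after D3: wrote 7B at 0x15 = 7943ad4dd6ea79
  after D4: wrote 4B at 0x0e = c9fdad45
  after D5: wrote 7B at 0x0d = 830c4dd6ea7943
query mem[0x03]=0x0c, mem[0x0c]=0xea, mem[0x0d]=0x83, mem[0x19]=0xd6, mem[0x11]=0xea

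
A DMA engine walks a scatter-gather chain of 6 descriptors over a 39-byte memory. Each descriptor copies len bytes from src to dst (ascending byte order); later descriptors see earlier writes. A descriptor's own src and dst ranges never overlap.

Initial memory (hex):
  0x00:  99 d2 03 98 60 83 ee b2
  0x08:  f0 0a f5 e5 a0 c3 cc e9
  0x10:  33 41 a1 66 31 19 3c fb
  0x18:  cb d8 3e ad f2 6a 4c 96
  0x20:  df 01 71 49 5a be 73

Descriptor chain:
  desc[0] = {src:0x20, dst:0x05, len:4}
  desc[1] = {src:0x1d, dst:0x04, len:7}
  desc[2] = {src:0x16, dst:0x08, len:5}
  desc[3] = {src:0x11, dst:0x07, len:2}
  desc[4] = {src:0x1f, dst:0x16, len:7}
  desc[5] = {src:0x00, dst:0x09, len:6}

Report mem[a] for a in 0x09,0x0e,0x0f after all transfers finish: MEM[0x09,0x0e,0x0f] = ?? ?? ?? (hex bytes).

D0: mem[0x05..0x08] <- [df 01 71 49]
D1: mem[0x04..0x0a] <- [6a 4c 96 df 01 71 49]
D2: mem[0x08..0x0c] <- [3c fb cb d8 3e]
D3: mem[0x07..0x08] <- [41 a1]
D4: mem[0x16..0x1c] <- [96 df 01 71 49 5a be]
D5: mem[0x09..0x0e] <- [99 d2 03 98 6a 4c]
query mem[0x09]=0x99, mem[0x0e]=0x4c, mem[0x0f]=0xe9

MEM[0x09,0x0e,0x0f] = 99 4c e9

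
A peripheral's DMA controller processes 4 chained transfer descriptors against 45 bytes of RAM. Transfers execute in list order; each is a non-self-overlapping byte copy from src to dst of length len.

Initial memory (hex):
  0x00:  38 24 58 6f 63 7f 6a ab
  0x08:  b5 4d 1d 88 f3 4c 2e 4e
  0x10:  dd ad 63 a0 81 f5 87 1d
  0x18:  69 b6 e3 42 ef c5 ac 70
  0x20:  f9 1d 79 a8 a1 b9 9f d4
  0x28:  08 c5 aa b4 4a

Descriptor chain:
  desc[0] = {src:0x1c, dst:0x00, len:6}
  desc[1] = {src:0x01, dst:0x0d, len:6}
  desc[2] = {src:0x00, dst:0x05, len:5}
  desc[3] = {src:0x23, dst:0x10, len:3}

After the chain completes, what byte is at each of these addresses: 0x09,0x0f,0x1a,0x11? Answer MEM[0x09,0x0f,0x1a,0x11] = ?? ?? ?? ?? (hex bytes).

D0: mem[0x00..0x05] <- [ef c5 ac 70 f9 1d]
D1: mem[0x0d..0x12] <- [c5 ac 70 f9 1d 6a]
D2: mem[0x05..0x09] <- [ef c5 ac 70 f9]
D3: mem[0x10..0x12] <- [a8 a1 b9]
query mem[0x09]=0xf9, mem[0x0f]=0x70, mem[0x1a]=0xe3, mem[0x11]=0xa1

MEM[0x09,0x0f,0x1a,0x11] = f9 70 e3 a1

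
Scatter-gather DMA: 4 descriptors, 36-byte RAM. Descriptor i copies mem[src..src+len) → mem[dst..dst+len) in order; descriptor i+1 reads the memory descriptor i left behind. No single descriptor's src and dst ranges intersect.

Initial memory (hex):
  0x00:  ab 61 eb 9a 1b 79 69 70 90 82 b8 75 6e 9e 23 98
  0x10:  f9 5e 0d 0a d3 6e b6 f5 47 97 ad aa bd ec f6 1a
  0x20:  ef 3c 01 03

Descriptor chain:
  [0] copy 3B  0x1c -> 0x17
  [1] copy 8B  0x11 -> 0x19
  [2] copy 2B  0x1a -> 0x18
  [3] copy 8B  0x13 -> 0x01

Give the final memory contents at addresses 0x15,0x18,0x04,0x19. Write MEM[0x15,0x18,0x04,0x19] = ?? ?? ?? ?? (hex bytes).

MEM[0x15,0x18,0x04,0x19] = 6e 0d b6 0a

D0: mem[0x17..0x19] <- [bd ec f6]
D1: mem[0x19..0x20] <- [5e 0d 0a d3 6e b6 bd ec]
D2: mem[0x18..0x19] <- [0d 0a]
D3: mem[0x01..0x08] <- [0a d3 6e b6 bd 0d 0a 0d]
query mem[0x15]=0x6e, mem[0x18]=0x0d, mem[0x04]=0xb6, mem[0x19]=0x0a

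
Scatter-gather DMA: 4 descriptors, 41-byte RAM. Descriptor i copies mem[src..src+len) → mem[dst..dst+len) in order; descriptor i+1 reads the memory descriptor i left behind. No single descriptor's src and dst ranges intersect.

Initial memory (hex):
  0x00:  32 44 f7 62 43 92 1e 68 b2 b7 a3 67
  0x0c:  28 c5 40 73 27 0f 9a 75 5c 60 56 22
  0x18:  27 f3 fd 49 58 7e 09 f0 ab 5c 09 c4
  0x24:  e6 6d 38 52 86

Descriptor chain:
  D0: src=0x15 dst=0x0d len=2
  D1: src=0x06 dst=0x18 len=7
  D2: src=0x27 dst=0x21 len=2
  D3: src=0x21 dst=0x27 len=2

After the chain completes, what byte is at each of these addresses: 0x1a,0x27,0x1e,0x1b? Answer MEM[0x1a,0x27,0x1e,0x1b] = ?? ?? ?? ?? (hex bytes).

[0] 0x15->0x0d len=2 : 60 56
[1] 0x06->0x18 len=7 : 1e 68 b2 b7 a3 67 28
[2] 0x27->0x21 len=2 : 52 86
[3] 0x21->0x27 len=2 : 52 86
query mem[0x1a]=0xb2, mem[0x27]=0x52, mem[0x1e]=0x28, mem[0x1b]=0xb7

MEM[0x1a,0x27,0x1e,0x1b] = b2 52 28 b7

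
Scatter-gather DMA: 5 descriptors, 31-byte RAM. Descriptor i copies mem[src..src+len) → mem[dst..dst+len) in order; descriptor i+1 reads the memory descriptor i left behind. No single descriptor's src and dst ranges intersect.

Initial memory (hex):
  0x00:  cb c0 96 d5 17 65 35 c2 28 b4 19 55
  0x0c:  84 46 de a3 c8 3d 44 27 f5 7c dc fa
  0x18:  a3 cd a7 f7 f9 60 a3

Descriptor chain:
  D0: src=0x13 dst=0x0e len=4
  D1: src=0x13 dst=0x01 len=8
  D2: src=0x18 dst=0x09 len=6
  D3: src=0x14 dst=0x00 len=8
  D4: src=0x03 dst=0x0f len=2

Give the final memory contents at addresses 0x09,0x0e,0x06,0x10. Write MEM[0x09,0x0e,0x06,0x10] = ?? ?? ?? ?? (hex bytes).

D0: mem[0x0e..0x11] <- [27 f5 7c dc]
D1: mem[0x01..0x08] <- [27 f5 7c dc fa a3 cd a7]
D2: mem[0x09..0x0e] <- [a3 cd a7 f7 f9 60]
D3: mem[0x00..0x07] <- [f5 7c dc fa a3 cd a7 f7]
D4: mem[0x0f..0x10] <- [fa a3]
query mem[0x09]=0xa3, mem[0x0e]=0x60, mem[0x06]=0xa7, mem[0x10]=0xa3

MEM[0x09,0x0e,0x06,0x10] = a3 60 a7 a3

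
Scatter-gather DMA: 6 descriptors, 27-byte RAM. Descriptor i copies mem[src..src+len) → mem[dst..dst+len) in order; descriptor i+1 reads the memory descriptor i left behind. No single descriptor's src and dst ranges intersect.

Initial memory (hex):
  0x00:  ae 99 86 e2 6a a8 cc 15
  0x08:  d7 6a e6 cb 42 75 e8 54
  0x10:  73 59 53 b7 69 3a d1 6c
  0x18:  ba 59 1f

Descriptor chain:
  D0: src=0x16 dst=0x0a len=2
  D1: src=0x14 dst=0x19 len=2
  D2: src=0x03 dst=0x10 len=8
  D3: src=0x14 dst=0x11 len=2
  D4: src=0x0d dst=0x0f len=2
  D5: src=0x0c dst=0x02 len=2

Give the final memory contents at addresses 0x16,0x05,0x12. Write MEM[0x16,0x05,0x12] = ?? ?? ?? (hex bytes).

  after D0: wrote 2B at 0x0a = d16c
  after D1: wrote 2B at 0x19 = 693a
  after D2: wrote 8B at 0x10 = e26aa8cc15d76ad1
  after D3: wrote 2B at 0x11 = 15d7
  after D4: wrote 2B at 0x0f = 75e8
  after D5: wrote 2B at 0x02 = 4275
query mem[0x16]=0x6a, mem[0x05]=0xa8, mem[0x12]=0xd7

MEM[0x16,0x05,0x12] = 6a a8 d7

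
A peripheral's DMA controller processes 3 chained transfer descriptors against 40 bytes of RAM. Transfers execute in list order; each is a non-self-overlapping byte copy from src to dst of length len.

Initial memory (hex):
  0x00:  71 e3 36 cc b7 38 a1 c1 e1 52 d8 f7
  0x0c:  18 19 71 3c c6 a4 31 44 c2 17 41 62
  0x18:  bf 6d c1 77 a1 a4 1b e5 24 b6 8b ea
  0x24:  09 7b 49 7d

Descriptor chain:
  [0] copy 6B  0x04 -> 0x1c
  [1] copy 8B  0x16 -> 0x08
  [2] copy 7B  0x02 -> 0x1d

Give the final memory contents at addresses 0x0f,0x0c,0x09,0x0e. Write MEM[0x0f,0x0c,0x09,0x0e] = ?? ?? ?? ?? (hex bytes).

MEM[0x0f,0x0c,0x09,0x0e] = 38 c1 62 b7

[0] 0x04->0x1c len=6 : b7 38 a1 c1 e1 52
[1] 0x16->0x08 len=8 : 41 62 bf 6d c1 77 b7 38
[2] 0x02->0x1d len=7 : 36 cc b7 38 a1 c1 41
query mem[0x0f]=0x38, mem[0x0c]=0xc1, mem[0x09]=0x62, mem[0x0e]=0xb7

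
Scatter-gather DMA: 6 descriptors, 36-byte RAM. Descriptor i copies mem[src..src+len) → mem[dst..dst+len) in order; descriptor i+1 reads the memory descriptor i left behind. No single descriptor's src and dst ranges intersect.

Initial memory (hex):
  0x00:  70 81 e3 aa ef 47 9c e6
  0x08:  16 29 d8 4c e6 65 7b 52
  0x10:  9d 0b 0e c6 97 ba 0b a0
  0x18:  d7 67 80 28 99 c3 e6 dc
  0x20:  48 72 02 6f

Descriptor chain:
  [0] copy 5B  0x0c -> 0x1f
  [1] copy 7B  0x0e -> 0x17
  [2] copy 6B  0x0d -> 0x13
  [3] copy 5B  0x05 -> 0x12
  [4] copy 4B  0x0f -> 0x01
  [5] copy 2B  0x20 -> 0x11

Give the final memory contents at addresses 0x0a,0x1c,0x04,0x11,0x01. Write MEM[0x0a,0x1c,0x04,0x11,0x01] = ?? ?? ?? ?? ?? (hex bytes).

MEM[0x0a,0x1c,0x04,0x11,0x01] = d8 c6 47 65 52

  after D0: wrote 5B at 0x1f = e6657b529d
  after D1: wrote 7B at 0x17 = 7b529d0b0ec697
  after D2: wrote 6B at 0x13 = 657b529d0b0e
  after D3: wrote 5B at 0x12 = 479ce61629
  after D4: wrote 4B at 0x01 = 529d0b47
  after D5: wrote 2B at 0x11 = 657b
query mem[0x0a]=0xd8, mem[0x1c]=0xc6, mem[0x04]=0x47, mem[0x11]=0x65, mem[0x01]=0x52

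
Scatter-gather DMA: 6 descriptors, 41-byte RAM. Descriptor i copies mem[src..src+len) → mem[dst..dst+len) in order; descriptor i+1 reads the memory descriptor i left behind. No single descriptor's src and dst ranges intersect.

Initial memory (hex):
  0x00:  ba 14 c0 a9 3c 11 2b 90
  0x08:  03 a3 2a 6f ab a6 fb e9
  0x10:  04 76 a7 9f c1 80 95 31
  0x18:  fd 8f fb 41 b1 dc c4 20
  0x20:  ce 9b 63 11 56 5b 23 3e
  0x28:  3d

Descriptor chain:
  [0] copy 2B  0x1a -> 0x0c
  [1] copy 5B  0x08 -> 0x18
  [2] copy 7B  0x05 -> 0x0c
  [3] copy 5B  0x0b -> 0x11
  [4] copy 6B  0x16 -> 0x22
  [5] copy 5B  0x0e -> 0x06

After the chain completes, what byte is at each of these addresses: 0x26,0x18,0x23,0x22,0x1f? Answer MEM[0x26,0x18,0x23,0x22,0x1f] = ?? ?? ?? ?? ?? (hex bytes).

MEM[0x26,0x18,0x23,0x22,0x1f] = 2a 03 31 95 20

#0 dst[0x0c+2] := {0xfb,0x41}
#1 dst[0x18+5] := {0x03,0xa3,0x2a,0x6f,0xfb}
#2 dst[0x0c+7] := {0x11,0x2b,0x90,0x03,0xa3,0x2a,0x6f}
#3 dst[0x11+5] := {0x6f,0x11,0x2b,0x90,0x03}
#4 dst[0x22+6] := {0x95,0x31,0x03,0xa3,0x2a,0x6f}
#5 dst[0x06+5] := {0x90,0x03,0xa3,0x6f,0x11}
query mem[0x26]=0x2a, mem[0x18]=0x03, mem[0x23]=0x31, mem[0x22]=0x95, mem[0x1f]=0x20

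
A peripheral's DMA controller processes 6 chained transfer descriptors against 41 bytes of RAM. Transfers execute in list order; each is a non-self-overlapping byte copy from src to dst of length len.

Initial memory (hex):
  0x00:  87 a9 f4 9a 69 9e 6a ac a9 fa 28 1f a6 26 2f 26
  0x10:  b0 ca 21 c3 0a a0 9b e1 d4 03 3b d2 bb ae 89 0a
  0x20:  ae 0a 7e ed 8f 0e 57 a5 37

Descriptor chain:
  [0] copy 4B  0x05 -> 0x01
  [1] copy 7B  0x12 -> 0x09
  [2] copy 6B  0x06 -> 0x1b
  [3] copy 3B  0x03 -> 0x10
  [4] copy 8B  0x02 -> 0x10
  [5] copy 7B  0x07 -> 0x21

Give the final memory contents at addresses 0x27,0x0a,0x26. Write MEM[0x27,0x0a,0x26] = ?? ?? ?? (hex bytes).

#0 dst[0x01+4] := {0x9e,0x6a,0xac,0xa9}
#1 dst[0x09+7] := {0x21,0xc3,0x0a,0xa0,0x9b,0xe1,0xd4}
#2 dst[0x1b+6] := {0x6a,0xac,0xa9,0x21,0xc3,0x0a}
#3 dst[0x10+3] := {0xac,0xa9,0x9e}
#4 dst[0x10+8] := {0x6a,0xac,0xa9,0x9e,0x6a,0xac,0xa9,0x21}
#5 dst[0x21+7] := {0xac,0xa9,0x21,0xc3,0x0a,0xa0,0x9b}
query mem[0x27]=0x9b, mem[0x0a]=0xc3, mem[0x26]=0xa0

MEM[0x27,0x0a,0x26] = 9b c3 a0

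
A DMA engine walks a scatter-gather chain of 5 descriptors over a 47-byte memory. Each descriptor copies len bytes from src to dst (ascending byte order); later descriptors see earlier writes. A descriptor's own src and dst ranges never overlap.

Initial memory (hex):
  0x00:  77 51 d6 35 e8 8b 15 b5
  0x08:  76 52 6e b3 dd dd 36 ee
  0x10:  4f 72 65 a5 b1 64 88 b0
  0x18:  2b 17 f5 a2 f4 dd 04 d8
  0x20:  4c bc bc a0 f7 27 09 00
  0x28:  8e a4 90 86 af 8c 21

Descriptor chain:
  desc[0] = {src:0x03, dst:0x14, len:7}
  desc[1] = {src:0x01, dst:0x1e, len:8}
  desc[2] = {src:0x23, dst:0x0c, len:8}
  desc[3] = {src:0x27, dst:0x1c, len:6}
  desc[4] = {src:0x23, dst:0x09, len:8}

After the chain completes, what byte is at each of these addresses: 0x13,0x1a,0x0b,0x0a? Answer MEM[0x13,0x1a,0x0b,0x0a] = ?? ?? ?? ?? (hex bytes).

MEM[0x13,0x1a,0x0b,0x0a] = 90 52 76 b5

[0] 0x03->0x14 len=7 : 35 e8 8b 15 b5 76 52
[1] 0x01->0x1e len=8 : 51 d6 35 e8 8b 15 b5 76
[2] 0x23->0x0c len=8 : 15 b5 76 09 00 8e a4 90
[3] 0x27->0x1c len=6 : 00 8e a4 90 86 af
[4] 0x23->0x09 len=8 : 15 b5 76 09 00 8e a4 90
query mem[0x13]=0x90, mem[0x1a]=0x52, mem[0x0b]=0x76, mem[0x0a]=0xb5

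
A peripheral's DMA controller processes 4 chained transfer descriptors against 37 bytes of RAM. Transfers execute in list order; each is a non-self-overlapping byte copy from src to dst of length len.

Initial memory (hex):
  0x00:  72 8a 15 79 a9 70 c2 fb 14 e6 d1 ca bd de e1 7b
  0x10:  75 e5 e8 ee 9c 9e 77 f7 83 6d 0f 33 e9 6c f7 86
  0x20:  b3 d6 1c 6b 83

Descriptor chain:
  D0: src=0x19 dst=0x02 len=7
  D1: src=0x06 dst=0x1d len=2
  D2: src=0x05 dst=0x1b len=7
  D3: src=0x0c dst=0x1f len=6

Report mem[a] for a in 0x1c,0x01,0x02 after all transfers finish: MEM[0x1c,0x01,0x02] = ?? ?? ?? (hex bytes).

MEM[0x1c,0x01,0x02] = 6c 8a 6d

#0 dst[0x02+7] := {0x6d,0x0f,0x33,0xe9,0x6c,0xf7,0x86}
#1 dst[0x1d+2] := {0x6c,0xf7}
#2 dst[0x1b+7] := {0xe9,0x6c,0xf7,0x86,0xe6,0xd1,0xca}
#3 dst[0x1f+6] := {0xbd,0xde,0xe1,0x7b,0x75,0xe5}
query mem[0x1c]=0x6c, mem[0x01]=0x8a, mem[0x02]=0x6d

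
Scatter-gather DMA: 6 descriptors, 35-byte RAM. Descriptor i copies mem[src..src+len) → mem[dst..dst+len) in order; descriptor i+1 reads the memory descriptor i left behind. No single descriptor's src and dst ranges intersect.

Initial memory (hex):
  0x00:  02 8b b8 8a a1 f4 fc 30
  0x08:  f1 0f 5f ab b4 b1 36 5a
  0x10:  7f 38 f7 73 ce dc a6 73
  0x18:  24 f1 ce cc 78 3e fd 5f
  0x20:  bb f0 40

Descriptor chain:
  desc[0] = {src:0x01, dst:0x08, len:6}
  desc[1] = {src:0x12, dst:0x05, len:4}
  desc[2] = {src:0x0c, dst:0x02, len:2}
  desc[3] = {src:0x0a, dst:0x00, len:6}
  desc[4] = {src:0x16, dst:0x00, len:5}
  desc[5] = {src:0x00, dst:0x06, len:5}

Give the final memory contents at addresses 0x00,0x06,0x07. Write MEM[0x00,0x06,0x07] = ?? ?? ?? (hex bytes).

MEM[0x00,0x06,0x07] = a6 a6 73

D0: mem[0x08..0x0d] <- [8b b8 8a a1 f4 fc]
D1: mem[0x05..0x08] <- [f7 73 ce dc]
D2: mem[0x02..0x03] <- [f4 fc]
D3: mem[0x00..0x05] <- [8a a1 f4 fc 36 5a]
D4: mem[0x00..0x04] <- [a6 73 24 f1 ce]
D5: mem[0x06..0x0a] <- [a6 73 24 f1 ce]
query mem[0x00]=0xa6, mem[0x06]=0xa6, mem[0x07]=0x73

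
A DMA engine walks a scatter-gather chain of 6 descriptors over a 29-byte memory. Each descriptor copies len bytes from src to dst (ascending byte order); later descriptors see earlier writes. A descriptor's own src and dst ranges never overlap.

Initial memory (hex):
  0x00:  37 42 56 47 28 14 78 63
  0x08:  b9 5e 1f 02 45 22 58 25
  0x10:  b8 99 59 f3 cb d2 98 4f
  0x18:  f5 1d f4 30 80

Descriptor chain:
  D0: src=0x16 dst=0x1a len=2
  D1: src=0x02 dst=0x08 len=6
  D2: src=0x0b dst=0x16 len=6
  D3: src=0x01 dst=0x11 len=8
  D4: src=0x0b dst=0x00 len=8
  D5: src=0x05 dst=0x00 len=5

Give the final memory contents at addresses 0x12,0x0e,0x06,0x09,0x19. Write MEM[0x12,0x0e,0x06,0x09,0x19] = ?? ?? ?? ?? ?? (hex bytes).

  after D0: wrote 2B at 0x1a = 984f
  after D1: wrote 6B at 0x08 = 564728147863
  after D2: wrote 6B at 0x16 = 1478635825b8
  after D3: wrote 8B at 0x11 = 4256472814786356
  after D4: wrote 8B at 0x00 = 1478635825b84256
  after D5: wrote 5B at 0x00 = b842565647
query mem[0x12]=0x56, mem[0x0e]=0x58, mem[0x06]=0x42, mem[0x09]=0x47, mem[0x19]=0x58

MEM[0x12,0x0e,0x06,0x09,0x19] = 56 58 42 47 58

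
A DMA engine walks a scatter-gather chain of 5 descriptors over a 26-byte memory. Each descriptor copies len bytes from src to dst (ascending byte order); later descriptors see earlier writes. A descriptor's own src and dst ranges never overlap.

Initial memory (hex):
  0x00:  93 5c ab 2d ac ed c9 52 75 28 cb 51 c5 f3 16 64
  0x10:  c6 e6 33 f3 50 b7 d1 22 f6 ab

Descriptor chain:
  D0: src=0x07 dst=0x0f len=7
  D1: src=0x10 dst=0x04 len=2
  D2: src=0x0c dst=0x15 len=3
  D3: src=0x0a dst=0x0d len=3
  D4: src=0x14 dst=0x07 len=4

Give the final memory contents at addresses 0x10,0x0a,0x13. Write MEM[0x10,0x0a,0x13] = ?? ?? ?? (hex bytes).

D0: mem[0x0f..0x15] <- [52 75 28 cb 51 c5 f3]
D1: mem[0x04..0x05] <- [75 28]
D2: mem[0x15..0x17] <- [c5 f3 16]
D3: mem[0x0d..0x0f] <- [cb 51 c5]
D4: mem[0x07..0x0a] <- [c5 c5 f3 16]
query mem[0x10]=0x75, mem[0x0a]=0x16, mem[0x13]=0x51

MEM[0x10,0x0a,0x13] = 75 16 51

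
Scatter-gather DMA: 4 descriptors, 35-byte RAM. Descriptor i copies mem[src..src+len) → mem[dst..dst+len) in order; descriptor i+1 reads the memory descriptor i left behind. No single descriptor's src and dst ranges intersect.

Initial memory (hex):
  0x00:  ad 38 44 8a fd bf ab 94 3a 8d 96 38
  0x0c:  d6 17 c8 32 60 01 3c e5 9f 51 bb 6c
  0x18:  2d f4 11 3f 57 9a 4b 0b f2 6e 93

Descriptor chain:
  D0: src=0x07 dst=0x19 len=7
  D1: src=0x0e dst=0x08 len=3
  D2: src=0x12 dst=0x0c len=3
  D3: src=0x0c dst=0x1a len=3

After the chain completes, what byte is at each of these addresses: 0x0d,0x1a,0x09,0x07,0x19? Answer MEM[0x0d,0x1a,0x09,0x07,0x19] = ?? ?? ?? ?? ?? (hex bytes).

D0: mem[0x19..0x1f] <- [94 3a 8d 96 38 d6 17]
D1: mem[0x08..0x0a] <- [c8 32 60]
D2: mem[0x0c..0x0e] <- [3c e5 9f]
D3: mem[0x1a..0x1c] <- [3c e5 9f]
query mem[0x0d]=0xe5, mem[0x1a]=0x3c, mem[0x09]=0x32, mem[0x07]=0x94, mem[0x19]=0x94

MEM[0x0d,0x1a,0x09,0x07,0x19] = e5 3c 32 94 94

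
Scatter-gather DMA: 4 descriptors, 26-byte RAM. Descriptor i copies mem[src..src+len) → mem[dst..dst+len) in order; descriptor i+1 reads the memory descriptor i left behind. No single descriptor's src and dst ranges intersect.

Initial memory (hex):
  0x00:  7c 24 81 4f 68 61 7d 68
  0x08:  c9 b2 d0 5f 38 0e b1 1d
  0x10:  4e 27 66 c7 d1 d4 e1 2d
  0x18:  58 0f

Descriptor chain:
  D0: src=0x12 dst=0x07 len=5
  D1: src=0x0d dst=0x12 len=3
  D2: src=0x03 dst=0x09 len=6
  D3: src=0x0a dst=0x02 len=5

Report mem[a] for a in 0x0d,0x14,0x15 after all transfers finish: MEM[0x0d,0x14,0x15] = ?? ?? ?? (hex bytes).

D0: mem[0x07..0x0b] <- [66 c7 d1 d4 e1]
D1: mem[0x12..0x14] <- [0e b1 1d]
D2: mem[0x09..0x0e] <- [4f 68 61 7d 66 c7]
D3: mem[0x02..0x06] <- [68 61 7d 66 c7]
query mem[0x0d]=0x66, mem[0x14]=0x1d, mem[0x15]=0xd4

MEM[0x0d,0x14,0x15] = 66 1d d4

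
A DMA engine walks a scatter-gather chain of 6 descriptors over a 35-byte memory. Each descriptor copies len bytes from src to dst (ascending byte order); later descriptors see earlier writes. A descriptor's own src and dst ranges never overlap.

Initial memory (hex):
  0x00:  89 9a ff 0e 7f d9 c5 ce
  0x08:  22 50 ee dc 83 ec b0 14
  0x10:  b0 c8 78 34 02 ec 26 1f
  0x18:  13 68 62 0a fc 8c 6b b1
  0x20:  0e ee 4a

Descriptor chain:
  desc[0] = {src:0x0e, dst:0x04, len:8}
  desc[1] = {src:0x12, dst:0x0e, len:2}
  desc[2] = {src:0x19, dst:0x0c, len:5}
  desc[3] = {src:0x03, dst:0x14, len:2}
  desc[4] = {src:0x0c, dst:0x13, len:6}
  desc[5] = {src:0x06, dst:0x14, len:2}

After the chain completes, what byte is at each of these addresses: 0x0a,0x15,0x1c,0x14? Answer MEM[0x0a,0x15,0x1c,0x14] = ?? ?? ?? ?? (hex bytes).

  after D0: wrote 8B at 0x04 = b014b0c8783402ec
  after D1: wrote 2B at 0x0e = 7834
  after D2: wrote 5B at 0x0c = 68620afc8c
  after D3: wrote 2B at 0x14 = 0eb0
  after D4: wrote 6B at 0x13 = 68620afc8cc8
  after D5: wrote 2B at 0x14 = b0c8
query mem[0x0a]=0x02, mem[0x15]=0xc8, mem[0x1c]=0xfc, mem[0x14]=0xb0

MEM[0x0a,0x15,0x1c,0x14] = 02 c8 fc b0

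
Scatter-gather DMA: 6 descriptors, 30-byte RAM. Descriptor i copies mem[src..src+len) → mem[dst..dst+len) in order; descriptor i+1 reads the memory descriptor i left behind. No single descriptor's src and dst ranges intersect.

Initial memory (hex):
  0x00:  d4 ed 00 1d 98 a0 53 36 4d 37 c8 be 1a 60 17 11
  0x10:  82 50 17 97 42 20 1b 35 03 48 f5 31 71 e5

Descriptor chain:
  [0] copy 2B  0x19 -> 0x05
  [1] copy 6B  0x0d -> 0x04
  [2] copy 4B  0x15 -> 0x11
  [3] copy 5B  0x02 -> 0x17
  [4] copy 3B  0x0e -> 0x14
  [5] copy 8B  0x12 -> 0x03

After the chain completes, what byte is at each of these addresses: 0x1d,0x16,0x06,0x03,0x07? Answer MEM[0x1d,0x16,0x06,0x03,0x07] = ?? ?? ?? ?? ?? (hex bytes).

D0: mem[0x05..0x06] <- [48 f5]
D1: mem[0x04..0x09] <- [60 17 11 82 50 17]
D2: mem[0x11..0x14] <- [20 1b 35 03]
D3: mem[0x17..0x1b] <- [00 1d 60 17 11]
D4: mem[0x14..0x16] <- [17 11 82]
D5: mem[0x03..0x0a] <- [1b 35 17 11 82 00 1d 60]
query mem[0x1d]=0xe5, mem[0x16]=0x82, mem[0x06]=0x11, mem[0x03]=0x1b, mem[0x07]=0x82

MEM[0x1d,0x16,0x06,0x03,0x07] = e5 82 11 1b 82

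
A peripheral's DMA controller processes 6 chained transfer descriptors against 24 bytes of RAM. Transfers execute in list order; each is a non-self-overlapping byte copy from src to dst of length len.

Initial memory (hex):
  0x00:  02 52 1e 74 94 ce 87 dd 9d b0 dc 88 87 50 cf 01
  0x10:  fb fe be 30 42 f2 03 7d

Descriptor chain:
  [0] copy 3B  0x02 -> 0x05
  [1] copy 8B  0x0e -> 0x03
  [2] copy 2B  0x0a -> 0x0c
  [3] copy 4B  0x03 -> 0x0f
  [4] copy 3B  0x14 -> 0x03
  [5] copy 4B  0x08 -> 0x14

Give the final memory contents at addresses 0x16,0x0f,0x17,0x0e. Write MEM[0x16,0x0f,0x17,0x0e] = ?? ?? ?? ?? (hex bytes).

MEM[0x16,0x0f,0x17,0x0e] = f2 cf 88 cf

[0] 0x02->0x05 len=3 : 1e 74 94
[1] 0x0e->0x03 len=8 : cf 01 fb fe be 30 42 f2
[2] 0x0a->0x0c len=2 : f2 88
[3] 0x03->0x0f len=4 : cf 01 fb fe
[4] 0x14->0x03 len=3 : 42 f2 03
[5] 0x08->0x14 len=4 : 30 42 f2 88
query mem[0x16]=0xf2, mem[0x0f]=0xcf, mem[0x17]=0x88, mem[0x0e]=0xcf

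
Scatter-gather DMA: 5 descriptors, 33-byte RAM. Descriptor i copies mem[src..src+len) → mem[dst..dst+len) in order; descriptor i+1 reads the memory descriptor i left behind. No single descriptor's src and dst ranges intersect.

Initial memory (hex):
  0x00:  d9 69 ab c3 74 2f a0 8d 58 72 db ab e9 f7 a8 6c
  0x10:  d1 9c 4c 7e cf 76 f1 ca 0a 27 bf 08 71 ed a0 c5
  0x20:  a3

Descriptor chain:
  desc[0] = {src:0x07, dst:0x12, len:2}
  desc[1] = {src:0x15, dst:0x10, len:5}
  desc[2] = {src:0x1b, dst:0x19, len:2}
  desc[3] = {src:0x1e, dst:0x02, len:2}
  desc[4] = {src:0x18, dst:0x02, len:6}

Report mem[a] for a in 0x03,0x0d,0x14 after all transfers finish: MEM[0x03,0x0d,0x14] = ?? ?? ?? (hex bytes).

MEM[0x03,0x0d,0x14] = 08 f7 27

  after D0: wrote 2B at 0x12 = 8d58
  after D1: wrote 5B at 0x10 = 76f1ca0a27
  after D2: wrote 2B at 0x19 = 0871
  after D3: wrote 2B at 0x02 = a0c5
  after D4: wrote 6B at 0x02 = 0a08710871ed
query mem[0x03]=0x08, mem[0x0d]=0xf7, mem[0x14]=0x27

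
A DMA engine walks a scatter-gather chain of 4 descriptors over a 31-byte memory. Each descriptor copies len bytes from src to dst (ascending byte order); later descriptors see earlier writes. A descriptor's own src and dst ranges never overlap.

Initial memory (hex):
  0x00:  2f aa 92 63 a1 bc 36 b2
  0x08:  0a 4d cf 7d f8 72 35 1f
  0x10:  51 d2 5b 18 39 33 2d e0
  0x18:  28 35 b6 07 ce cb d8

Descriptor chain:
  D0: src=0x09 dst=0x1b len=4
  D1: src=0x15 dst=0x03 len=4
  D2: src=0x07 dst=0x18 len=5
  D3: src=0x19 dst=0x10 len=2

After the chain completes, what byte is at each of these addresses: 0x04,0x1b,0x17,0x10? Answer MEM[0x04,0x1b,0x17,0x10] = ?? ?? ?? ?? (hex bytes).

MEM[0x04,0x1b,0x17,0x10] = 2d cf e0 0a

  after D0: wrote 4B at 0x1b = 4dcf7df8
  after D1: wrote 4B at 0x03 = 332de028
  after D2: wrote 5B at 0x18 = b20a4dcf7d
  after D3: wrote 2B at 0x10 = 0a4d
query mem[0x04]=0x2d, mem[0x1b]=0xcf, mem[0x17]=0xe0, mem[0x10]=0x0a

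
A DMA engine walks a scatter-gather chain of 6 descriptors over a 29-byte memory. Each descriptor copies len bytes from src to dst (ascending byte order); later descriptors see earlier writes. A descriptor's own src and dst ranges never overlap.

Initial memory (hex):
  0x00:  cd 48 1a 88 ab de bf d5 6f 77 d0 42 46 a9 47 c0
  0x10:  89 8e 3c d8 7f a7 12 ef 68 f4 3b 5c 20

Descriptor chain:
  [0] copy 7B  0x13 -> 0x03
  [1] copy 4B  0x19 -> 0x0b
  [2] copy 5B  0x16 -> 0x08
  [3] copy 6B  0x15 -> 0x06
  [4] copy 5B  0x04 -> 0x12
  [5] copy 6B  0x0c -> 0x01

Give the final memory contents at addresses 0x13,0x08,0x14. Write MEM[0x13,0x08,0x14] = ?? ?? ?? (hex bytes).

MEM[0x13,0x08,0x14] = a7 ef a7

#0 dst[0x03+7] := {0xd8,0x7f,0xa7,0x12,0xef,0x68,0xf4}
#1 dst[0x0b+4] := {0xf4,0x3b,0x5c,0x20}
#2 dst[0x08+5] := {0x12,0xef,0x68,0xf4,0x3b}
#3 dst[0x06+6] := {0xa7,0x12,0xef,0x68,0xf4,0x3b}
#4 dst[0x12+5] := {0x7f,0xa7,0xa7,0x12,0xef}
#5 dst[0x01+6] := {0x3b,0x5c,0x20,0xc0,0x89,0x8e}
query mem[0x13]=0xa7, mem[0x08]=0xef, mem[0x14]=0xa7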